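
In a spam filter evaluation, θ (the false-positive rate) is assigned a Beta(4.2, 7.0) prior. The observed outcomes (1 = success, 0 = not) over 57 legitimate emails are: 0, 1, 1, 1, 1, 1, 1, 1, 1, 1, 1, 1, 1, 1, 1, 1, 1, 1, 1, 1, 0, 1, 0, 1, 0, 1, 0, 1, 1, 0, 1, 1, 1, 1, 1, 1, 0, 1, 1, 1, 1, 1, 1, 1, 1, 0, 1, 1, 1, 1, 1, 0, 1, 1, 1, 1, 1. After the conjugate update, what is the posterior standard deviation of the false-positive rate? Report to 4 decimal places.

0.0509

The Beta prior is conjugate to a Binomial/Bernoulli likelihood; the update adds successes to α and failures to β.
Posterior: Beta(α+k, β+n−k) = Beta(4.2+48, 7.0+9) = Beta(52.2, 16.0).
Var = αβ/((α+β)²(α+β+1)) = 52.2·16.0/(68.2²·69.2) = 0.00259487; SD = √0.00259487 = 0.0509.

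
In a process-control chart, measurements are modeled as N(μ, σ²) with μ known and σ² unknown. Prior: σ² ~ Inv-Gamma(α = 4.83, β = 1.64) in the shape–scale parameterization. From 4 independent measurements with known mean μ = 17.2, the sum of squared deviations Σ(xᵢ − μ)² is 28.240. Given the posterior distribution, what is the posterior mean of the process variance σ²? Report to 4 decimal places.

2.7033

With known mean μ and an Inverse-Gamma(α, β) prior on σ², the Normal likelihood is conjugate: posterior is Inv-Gamma(α + n/2, β + Σ(xᵢ−μ)²/2).
Posterior: Inv-Gamma(4.83 + 4/2, 1.64 + 28.240/2) = Inv-Gamma(6.83, 15.7600).
E[σ²|data] = β/(α−1) = 15.7600/5.83 = 2.7033.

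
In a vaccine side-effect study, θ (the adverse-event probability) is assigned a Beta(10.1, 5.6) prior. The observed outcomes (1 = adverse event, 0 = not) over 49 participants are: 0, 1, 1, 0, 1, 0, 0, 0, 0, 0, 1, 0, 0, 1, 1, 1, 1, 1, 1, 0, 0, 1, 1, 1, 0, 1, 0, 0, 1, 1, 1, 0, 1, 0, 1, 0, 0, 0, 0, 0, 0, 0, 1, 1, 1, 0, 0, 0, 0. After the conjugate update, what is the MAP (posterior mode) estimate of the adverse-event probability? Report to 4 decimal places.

0.4960

The Beta prior is conjugate to a Binomial/Bernoulli likelihood; the update adds successes to α and failures to β.
Posterior: Beta(α+k, β+n−k) = Beta(10.1+22, 5.6+27) = Beta(32.1, 32.6).
Mode of Beta(a,b) for a,b>1 is (a−1)/(a+b−2) = 31.1/62.7 = 0.4960.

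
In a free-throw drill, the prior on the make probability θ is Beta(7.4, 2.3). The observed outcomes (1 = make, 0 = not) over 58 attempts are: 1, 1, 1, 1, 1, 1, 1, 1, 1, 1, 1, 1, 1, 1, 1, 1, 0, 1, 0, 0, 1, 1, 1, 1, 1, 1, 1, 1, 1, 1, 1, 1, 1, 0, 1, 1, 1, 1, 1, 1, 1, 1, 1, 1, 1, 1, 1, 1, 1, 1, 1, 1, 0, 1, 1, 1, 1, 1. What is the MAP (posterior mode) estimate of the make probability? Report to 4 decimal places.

0.9041

The Beta prior is conjugate to a Binomial/Bernoulli likelihood; the update adds successes to α and failures to β.
Posterior: Beta(α+k, β+n−k) = Beta(7.4+53, 2.3+5) = Beta(60.4, 7.3).
Mode of Beta(a,b) for a,b>1 is (a−1)/(a+b−2) = 59.4/65.7 = 0.9041.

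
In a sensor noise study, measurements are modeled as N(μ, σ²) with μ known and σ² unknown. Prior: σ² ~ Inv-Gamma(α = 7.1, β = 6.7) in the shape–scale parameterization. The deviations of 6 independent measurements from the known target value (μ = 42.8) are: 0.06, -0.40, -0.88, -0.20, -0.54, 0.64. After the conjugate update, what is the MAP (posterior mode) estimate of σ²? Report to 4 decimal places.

With known mean μ and an Inverse-Gamma(α, β) prior on σ², the Normal likelihood is conjugate: posterior is Inv-Gamma(α + n/2, β + Σ(xᵢ−μ)²/2).
Σ(xᵢ−μ)² = (0.06)² + (-0.40)² + (-0.88)² + (-0.20)² + (-0.54)² + (0.64)² = 1.6792.
Posterior: Inv-Gamma(7.1 + 6/2, 6.7 + 1.6792/2) = Inv-Gamma(10.10, 7.53960).
Mode = β/(α+1) = 7.53960/11.10 = 0.6792.

0.6792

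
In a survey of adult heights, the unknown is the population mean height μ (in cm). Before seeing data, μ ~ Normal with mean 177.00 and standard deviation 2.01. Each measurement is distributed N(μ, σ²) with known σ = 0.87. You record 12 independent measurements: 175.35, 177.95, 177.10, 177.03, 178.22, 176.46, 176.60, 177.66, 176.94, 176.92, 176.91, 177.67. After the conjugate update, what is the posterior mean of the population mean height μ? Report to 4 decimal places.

For Normal data with known variance σ², a Normal(μ₀, σ₀²) prior on μ is conjugate. Posterior precision = 1/σ₀² + n/σ²; posterior mean is the precision-weighted average of μ₀ and x̄.
Σxᵢ = 175.35 + 177.95 + 177.10 + 177.03 + 178.22 + 176.46 + 176.60 + 177.66 + 176.94 + 176.92 + 176.91 + 177.67 = 2124.81, so n·x̄ = 2124.81.
σ₀² = 2.01² = 4.0401, σ² = 0.87² = 0.7569; σ² + n·σ₀² = 0.7569 + 12·4.0401 = 49.2381.
Posterior mean = (μ₀/σ₀² + n·x̄/σ²)/(1/σ₀² + n/σ²) = (σ²·μ₀ + σ₀²·n·x̄)/(σ² + n·σ₀²) = (0.7569·177.00 + 4.0401·2124.81)/49.2381 = 8718.416181/49.2381 = 177.0665.

177.0665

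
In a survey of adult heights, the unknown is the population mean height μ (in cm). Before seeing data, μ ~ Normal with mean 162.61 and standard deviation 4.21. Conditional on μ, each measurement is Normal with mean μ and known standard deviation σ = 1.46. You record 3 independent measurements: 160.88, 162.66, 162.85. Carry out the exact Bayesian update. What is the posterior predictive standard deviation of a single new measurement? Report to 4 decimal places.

For Normal data with known variance σ², a Normal(μ₀, σ₀²) prior on μ is conjugate. Posterior precision = 1/σ₀² + n/σ²; posterior mean is the precision-weighted average of μ₀ and x̄.
σ₀² = 4.21² = 17.7241, σ² = 1.46² = 2.1316; σ² + n·σ₀² = 2.1316 + 3·17.7241 = 55.3039.
Posterior precision = 1/σ₀² + n/σ² = 1/17.7241 + 3/2.1316 = (σ² + n·σ₀²)/(σ₀²σ²) = 55.3039/(17.7241·2.1316); posterior variance σₙ² = σ₀²σ²/(σ² + n·σ₀²) = 17.7241·2.1316/55.3039 = 0.683147.
Predictive variance for one new observation = σₙ² + σ² = 17.7241·2.1316/55.3039 + 2.1316 = σ²·(σ₀² + 55.3039)/55.3039 = 2.1316·73.028/55.3039 = 2.814747; SD = √(2.1316·73.028/55.3039) = 1.6777.

1.6777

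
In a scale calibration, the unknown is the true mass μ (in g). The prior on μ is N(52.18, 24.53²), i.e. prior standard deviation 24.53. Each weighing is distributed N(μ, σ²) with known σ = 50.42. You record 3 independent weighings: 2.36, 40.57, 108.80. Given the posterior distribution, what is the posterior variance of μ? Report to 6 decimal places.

351.865966

For Normal data with known variance σ², a Normal(μ₀, σ₀²) prior on μ is conjugate. Posterior precision = 1/σ₀² + n/σ²; posterior mean is the precision-weighted average of μ₀ and x̄.
σ₀² = 24.53² = 601.7209, σ² = 50.42² = 2542.1764; σ² + n·σ₀² = 2542.1764 + 3·601.7209 = 4347.3391.
Posterior precision = 1/σ₀² + n/σ² = 1/601.7209 + 3/2542.1764 = (σ² + n·σ₀²)/(σ₀²σ²) = 4347.3391/(601.7209·2542.1764); posterior variance σₙ² = σ₀²σ²/(σ² + n·σ₀²) = 601.7209·2542.1764/4347.3391 = 351.865966.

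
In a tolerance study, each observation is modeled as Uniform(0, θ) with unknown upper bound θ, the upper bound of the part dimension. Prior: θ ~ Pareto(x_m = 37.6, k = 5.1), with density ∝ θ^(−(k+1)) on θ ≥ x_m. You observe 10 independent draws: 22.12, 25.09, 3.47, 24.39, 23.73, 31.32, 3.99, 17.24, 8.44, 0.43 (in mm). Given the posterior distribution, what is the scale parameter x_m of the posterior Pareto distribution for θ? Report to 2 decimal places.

37.60

A Pareto(scale x_m, shape k) prior on the upper bound θ of Uniform(0, θ) is conjugate: posterior is Pareto(max(x_m, max xᵢ), k + n).
Sample maximum = 31.32; prior scale x_m = 37.6 → posterior scale = max = 37.60.
Posterior shape = 5.1 + 10 = 15.1.
Posterior scale x_m = 37.60.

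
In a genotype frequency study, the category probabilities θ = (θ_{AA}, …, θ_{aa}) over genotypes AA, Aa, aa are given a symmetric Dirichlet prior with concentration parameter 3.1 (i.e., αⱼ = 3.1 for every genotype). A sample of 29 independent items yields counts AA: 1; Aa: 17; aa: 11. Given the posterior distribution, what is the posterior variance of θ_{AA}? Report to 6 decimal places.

0.002432

The Dirichlet prior is conjugate to the Multinomial likelihood: each posterior αⱼ = prior αⱼ + observed count nⱼ.
Posterior concentration: (4.1, 20.1, 14.1), total = 38.3.
Var[θ_j] = α_j(Σα−α_j)/((Σα)²(Σα+1)) = 4.1·34.2/(38.3²·39.3) = 0.002432.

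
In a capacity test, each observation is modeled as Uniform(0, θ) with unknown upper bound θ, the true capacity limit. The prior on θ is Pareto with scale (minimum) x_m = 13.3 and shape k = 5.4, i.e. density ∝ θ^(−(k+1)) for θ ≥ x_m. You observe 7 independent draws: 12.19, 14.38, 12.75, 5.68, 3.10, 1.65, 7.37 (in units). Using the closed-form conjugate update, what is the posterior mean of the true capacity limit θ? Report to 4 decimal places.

A Pareto(scale x_m, shape k) prior on the upper bound θ of Uniform(0, θ) is conjugate: posterior is Pareto(max(x_m, max xᵢ), k + n).
Sample maximum = 14.38; prior scale x_m = 13.3 → posterior scale = max = 14.38.
Posterior shape = 5.4 + 7 = 12.4.
E[θ|data] = k·x_m/(k−1) = 12.4·14.38/11.4 = 15.6414.

15.6414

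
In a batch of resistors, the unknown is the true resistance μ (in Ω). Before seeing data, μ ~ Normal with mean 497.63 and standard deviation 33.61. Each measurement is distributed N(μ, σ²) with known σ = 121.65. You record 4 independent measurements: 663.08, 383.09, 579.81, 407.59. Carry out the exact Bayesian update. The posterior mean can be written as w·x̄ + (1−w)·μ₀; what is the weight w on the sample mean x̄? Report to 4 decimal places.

0.2339

For Normal data with known variance σ², a Normal(μ₀, σ₀²) prior on μ is conjugate. Posterior precision = 1/σ₀² + n/σ²; posterior mean is the precision-weighted average of μ₀ and x̄.
σ₀² = 33.61² = 1129.6321, σ² = 121.65² = 14798.7225. Prior precision 1/σ₀² = 1/1129.6321; data precision n/σ² = 4/14798.7225.
w = (n/σ²)/(1/σ₀² + n/σ²) = n·σ₀²/(σ² + n·σ₀²) = 4·1129.6321/(14798.7225 + 4·1129.6321) = 4518.5284/19317.2509 = 0.2339.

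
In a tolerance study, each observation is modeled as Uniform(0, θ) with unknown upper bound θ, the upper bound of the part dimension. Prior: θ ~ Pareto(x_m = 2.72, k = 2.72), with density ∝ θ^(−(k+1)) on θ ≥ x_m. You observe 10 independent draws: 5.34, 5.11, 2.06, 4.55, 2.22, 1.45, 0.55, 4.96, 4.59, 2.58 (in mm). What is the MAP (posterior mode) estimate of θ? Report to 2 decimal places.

5.34

A Pareto(scale x_m, shape k) prior on the upper bound θ of Uniform(0, θ) is conjugate: posterior is Pareto(max(x_m, max xᵢ), k + n).
Sample maximum = 5.34; prior scale x_m = 2.72 → posterior scale = max = 5.34.
Posterior shape = 2.72 + 10 = 12.72.
The Pareto density is decreasing on [x_m, ∞), so the mode is x_m = 5.34.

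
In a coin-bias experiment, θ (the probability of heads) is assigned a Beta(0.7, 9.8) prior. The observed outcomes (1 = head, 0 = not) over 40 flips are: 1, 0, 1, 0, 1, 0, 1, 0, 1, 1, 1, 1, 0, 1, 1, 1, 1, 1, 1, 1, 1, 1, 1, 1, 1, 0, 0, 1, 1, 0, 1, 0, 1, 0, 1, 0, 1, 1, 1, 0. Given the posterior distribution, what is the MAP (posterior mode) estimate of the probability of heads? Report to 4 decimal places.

0.5711

The Beta prior is conjugate to a Binomial/Bernoulli likelihood; the update adds successes to α and failures to β.
Posterior: Beta(α+k, β+n−k) = Beta(0.7+28, 9.8+12) = Beta(28.7, 21.8).
Mode of Beta(a,b) for a,b>1 is (a−1)/(a+b−2) = 27.7/48.5 = 0.5711.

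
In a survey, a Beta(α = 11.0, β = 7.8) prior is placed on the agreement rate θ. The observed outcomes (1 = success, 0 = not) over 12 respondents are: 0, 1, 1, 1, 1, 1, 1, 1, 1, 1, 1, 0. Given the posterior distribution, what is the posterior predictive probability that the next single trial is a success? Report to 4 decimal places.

0.6818

The Beta prior is conjugate to a Binomial/Bernoulli likelihood; the update adds successes to α and failures to β.
Posterior: Beta(α+k, β+n−k) = Beta(11.0+10, 7.8+2) = Beta(21.0, 9.8).
For a single future Bernoulli trial, P(success | data) = α/(α+β) = 0.6818.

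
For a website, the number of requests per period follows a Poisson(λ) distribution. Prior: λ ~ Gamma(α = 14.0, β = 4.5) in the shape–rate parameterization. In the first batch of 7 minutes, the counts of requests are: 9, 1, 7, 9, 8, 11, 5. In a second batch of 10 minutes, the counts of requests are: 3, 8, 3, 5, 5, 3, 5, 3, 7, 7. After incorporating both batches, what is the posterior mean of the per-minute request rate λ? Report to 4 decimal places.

With a Gamma(shape α, rate β) prior, the Poisson likelihood is conjugate: the posterior is Gamma(α + ΣXᵢ, β + n).
Batch 1: sum of counts S = 50 over n = 7 minutes.
After batch 1: Gamma(α+S, β+n) = Gamma(14.0+50, 4.5+7) = Gamma(64.0, 11.5).
Batch 2: sum of counts S = 49 over n = 10 minutes.
After batch 2: Gamma(α+S, β+n) = Gamma(64.0+49, 11.5+10) = Gamma(113.0, 21.5).
Posterior mean = α/β = 113.0/21.5 = 5.2558.

5.2558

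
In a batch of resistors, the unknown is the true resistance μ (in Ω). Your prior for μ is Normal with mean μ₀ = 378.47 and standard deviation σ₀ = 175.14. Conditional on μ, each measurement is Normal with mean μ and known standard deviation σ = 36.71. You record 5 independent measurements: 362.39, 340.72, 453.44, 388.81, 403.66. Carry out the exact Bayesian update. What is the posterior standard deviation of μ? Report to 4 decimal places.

16.3456

For Normal data with known variance σ², a Normal(μ₀, σ₀²) prior on μ is conjugate. Posterior precision = 1/σ₀² + n/σ²; posterior mean is the precision-weighted average of μ₀ and x̄.
σ₀² = 175.14² = 30674.0196, σ² = 36.71² = 1347.6241; σ² + n·σ₀² = 1347.6241 + 5·30674.0196 = 154717.7221.
Posterior precision = 1/σ₀² + n/σ² = 1/30674.0196 + 5/1347.6241 = (σ² + n·σ₀²)/(σ₀²σ²) = 154717.7221/(30674.0196·1347.6241); posterior variance σₙ² = σ₀²σ²/(σ² + n·σ₀²) = 30674.0196·1347.6241/154717.7221 = 267.177202.
Posterior SD = √σₙ² = √(30674.0196·1347.6241/154717.7221) = 16.3456.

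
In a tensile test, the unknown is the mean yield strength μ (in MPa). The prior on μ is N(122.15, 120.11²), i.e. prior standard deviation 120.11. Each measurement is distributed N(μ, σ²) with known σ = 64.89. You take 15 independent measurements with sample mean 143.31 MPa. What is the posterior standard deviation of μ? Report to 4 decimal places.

For Normal data with known variance σ², a Normal(μ₀, σ₀²) prior on μ is conjugate. Posterior precision = 1/σ₀² + n/σ²; posterior mean is the precision-weighted average of μ₀ and x̄.
σ₀² = 120.11² = 14426.4121, σ² = 64.89² = 4210.7121; σ² + n·σ₀² = 4210.7121 + 15·14426.4121 = 220606.8936.
Posterior precision = 1/σ₀² + n/σ² = 1/14426.4121 + 15/4210.7121 = (σ² + n·σ₀²)/(σ₀²σ²) = 220606.8936/(14426.4121·4210.7121); posterior variance σₙ² = σ₀²σ²/(σ² + n·σ₀²) = 14426.4121·4210.7121/220606.8936 = 275.356164.
Posterior SD = √σₙ² = √(14426.4121·4210.7121/220606.8936) = 16.5939.

16.5939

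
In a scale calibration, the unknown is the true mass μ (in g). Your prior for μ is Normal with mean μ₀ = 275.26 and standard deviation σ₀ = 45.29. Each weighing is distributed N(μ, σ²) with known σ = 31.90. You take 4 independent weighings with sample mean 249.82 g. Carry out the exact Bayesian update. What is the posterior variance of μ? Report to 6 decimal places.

226.331279

For Normal data with known variance σ², a Normal(μ₀, σ₀²) prior on μ is conjugate. Posterior precision = 1/σ₀² + n/σ²; posterior mean is the precision-weighted average of μ₀ and x̄.
σ₀² = 45.29² = 2051.1841, σ² = 31.90² = 1017.61; σ² + n·σ₀² = 1017.61 + 4·2051.1841 = 9222.3464.
Posterior precision = 1/σ₀² + n/σ² = 1/2051.1841 + 4/1017.61 = (σ² + n·σ₀²)/(σ₀²σ²) = 9222.3464/(2051.1841·1017.61); posterior variance σₙ² = σ₀²σ²/(σ² + n·σ₀²) = 2051.1841·1017.61/9222.3464 = 226.331279.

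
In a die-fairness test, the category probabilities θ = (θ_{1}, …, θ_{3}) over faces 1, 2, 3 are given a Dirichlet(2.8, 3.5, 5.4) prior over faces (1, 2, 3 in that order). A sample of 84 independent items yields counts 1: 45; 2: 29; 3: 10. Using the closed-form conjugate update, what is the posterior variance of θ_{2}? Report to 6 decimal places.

The Dirichlet prior is conjugate to the Multinomial likelihood: each posterior αⱼ = prior αⱼ + observed count nⱼ.
Posterior concentration: (47.8, 32.5, 15.4), total = 95.7.
Var[θ_j] = α_j(Σα−α_j)/((Σα)²(Σα+1)) = 32.5·63.2/(95.7²·96.7) = 0.002319.

0.002319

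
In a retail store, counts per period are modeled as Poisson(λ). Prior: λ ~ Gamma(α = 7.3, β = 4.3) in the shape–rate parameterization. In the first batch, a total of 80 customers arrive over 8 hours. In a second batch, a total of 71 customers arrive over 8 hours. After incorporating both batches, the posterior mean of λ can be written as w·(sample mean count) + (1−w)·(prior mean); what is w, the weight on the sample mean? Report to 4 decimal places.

With a Gamma(shape α, rate β) prior, the Poisson likelihood is conjugate: the posterior is Gamma(α + ΣXᵢ, β + n).
Total number of hours: n = 8 + 8 = 16.
Posterior mean = (α₀+S)/(β₀+n) = [n/(β₀+n)]·(S/n) + [β₀/(β₀+n)]·(α₀/β₀), so only n and β₀ enter the weight.
Weight on data w = n/(β₀+n) = 16/(4.3+16) = 16/20.3 = 0.7882.

0.7882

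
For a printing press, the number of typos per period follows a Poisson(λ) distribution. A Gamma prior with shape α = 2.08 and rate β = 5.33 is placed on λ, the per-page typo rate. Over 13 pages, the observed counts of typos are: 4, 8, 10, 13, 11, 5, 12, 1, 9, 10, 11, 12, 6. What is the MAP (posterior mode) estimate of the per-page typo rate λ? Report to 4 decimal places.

With a Gamma(shape α, rate β) prior, the Poisson likelihood is conjugate: the posterior is Gamma(α + ΣXᵢ, β + n).
Sum of counts S = 112 over n = 13 pages.
Posterior: Gamma(α+S, β+n) = Gamma(2.08+112, 5.33+13) = Gamma(114.08, 18.33).
Mode of Gamma(α,β) for α≥1 is (α−1)/β = 113.08/18.33 = 6.1691.

6.1691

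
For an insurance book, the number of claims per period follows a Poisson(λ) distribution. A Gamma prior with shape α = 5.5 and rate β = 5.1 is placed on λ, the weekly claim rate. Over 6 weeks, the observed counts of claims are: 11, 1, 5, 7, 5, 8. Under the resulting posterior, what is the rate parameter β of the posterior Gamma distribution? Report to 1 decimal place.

11.1

With a Gamma(shape α, rate β) prior, the Poisson likelihood is conjugate: the posterior is Gamma(α + ΣXᵢ, β + n).
Sum of counts S = 37 over n = 6 weeks.
Posterior: Gamma(α+S, β+n) = Gamma(5.5+37, 5.1+6) = Gamma(42.5, 11.1).
Posterior β = 11.1.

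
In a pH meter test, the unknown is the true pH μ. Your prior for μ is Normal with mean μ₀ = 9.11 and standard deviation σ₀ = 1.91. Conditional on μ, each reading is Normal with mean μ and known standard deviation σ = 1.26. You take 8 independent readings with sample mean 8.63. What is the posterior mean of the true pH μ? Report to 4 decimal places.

For Normal data with known variance σ², a Normal(μ₀, σ₀²) prior on μ is conjugate. Posterior precision = 1/σ₀² + n/σ²; posterior mean is the precision-weighted average of μ₀ and x̄.
n·x̄ = 8·8.63 = 69.04.
σ₀² = 1.91² = 3.6481, σ² = 1.26² = 1.5876; σ² + n·σ₀² = 1.5876 + 8·3.6481 = 30.7724.
Posterior mean = (μ₀/σ₀² + n·x̄/σ²)/(1/σ₀² + n/σ²) = (σ²·μ₀ + σ₀²·n·x̄)/(σ² + n·σ₀²) = (1.5876·9.11 + 3.6481·69.04)/30.7724 = 266.32786/30.7724 = 8.6548.

8.6548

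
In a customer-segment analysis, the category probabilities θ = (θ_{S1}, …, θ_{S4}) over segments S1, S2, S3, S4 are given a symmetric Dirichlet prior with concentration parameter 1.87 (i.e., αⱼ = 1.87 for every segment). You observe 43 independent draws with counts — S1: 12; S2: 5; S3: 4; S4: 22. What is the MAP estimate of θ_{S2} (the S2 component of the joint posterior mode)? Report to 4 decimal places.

0.1263

The Dirichlet prior is conjugate to the Multinomial likelihood: each posterior αⱼ = prior αⱼ + observed count nⱼ.
Posterior concentration: (13.87, 6.87, 5.87, 23.87), total = 50.48.
Joint mode component: (α_{S2}−1)/(Σα−K) = 5.87/46.48 = 0.1263.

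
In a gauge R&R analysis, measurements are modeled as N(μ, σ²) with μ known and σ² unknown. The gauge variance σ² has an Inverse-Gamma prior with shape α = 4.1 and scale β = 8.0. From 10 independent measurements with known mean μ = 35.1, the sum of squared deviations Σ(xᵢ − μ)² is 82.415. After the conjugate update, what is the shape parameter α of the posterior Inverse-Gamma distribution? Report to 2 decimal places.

With known mean μ and an Inverse-Gamma(α, β) prior on σ², the Normal likelihood is conjugate: posterior is Inv-Gamma(α + n/2, β + Σ(xᵢ−μ)²/2).
Posterior: Inv-Gamma(4.1 + 10/2, 8.0 + 82.415/2) = Inv-Gamma(9.10, 49.2075).
Posterior α = 9.10.

9.10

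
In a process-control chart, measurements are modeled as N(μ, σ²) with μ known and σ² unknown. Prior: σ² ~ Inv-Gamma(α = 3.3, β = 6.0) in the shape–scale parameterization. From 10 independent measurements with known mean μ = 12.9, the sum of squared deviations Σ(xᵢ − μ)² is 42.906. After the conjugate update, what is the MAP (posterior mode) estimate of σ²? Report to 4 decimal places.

With known mean μ and an Inverse-Gamma(α, β) prior on σ², the Normal likelihood is conjugate: posterior is Inv-Gamma(α + n/2, β + Σ(xᵢ−μ)²/2).
Posterior: Inv-Gamma(3.3 + 10/2, 6.0 + 42.906/2) = Inv-Gamma(8.30, 27.4530).
Mode = β/(α+1) = 27.4530/9.30 = 2.9519.

2.9519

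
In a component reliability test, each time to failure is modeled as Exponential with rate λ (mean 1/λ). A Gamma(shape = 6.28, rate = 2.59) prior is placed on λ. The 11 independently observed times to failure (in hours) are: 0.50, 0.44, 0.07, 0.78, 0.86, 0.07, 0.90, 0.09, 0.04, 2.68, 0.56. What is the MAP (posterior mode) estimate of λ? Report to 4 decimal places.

With a Gamma(shape α, rate β) prior on the exponential rate λ, the posterior after n observations with total T = Σxᵢ is Gamma(α+n, β+T).
Sum of observations T = 6.99 hours; n = 11.
Posterior: Gamma(6.28+11, 2.59+6.99) = Gamma(17.28, 9.58).
Mode = (α−1)/β = 1.6994.

1.6994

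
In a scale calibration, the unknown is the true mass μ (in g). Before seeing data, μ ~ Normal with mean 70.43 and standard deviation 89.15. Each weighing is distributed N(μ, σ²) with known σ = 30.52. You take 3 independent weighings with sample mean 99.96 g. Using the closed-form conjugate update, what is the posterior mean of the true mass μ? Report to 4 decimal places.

For Normal data with known variance σ², a Normal(μ₀, σ₀²) prior on μ is conjugate. Posterior precision = 1/σ₀² + n/σ²; posterior mean is the precision-weighted average of μ₀ and x̄.
n·x̄ = 3·99.96 = 299.88.
σ₀² = 89.15² = 7947.7225, σ² = 30.52² = 931.4704; σ² + n·σ₀² = 931.4704 + 3·7947.7225 = 24774.6379.
Posterior mean = (μ₀/σ₀² + n·x̄/σ²)/(1/σ₀² + n/σ²) = (σ²·μ₀ + σ₀²·n·x̄)/(σ² + n·σ₀²) = (931.4704·70.43 + 7947.7225·299.88)/24774.6379 = 2448966.483572/24774.6379 = 98.8497.

98.8497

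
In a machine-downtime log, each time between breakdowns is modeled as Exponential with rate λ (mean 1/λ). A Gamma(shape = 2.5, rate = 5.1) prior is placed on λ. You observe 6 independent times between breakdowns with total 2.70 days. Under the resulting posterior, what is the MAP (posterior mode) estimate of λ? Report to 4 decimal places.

With a Gamma(shape α, rate β) prior on the exponential rate λ, the posterior after n observations with total T = Σxᵢ is Gamma(α+n, β+T).
Posterior: Gamma(2.5+6, 5.1+2.70) = Gamma(8.5, 7.80).
Mode = (α−1)/β = 0.9615.

0.9615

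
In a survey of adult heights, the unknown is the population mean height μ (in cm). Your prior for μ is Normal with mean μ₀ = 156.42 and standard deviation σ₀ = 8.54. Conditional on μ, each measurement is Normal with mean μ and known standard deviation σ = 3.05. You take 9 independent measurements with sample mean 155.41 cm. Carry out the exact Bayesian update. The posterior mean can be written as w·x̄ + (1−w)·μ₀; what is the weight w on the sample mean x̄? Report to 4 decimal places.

For Normal data with known variance σ², a Normal(μ₀, σ₀²) prior on μ is conjugate. Posterior precision = 1/σ₀² + n/σ²; posterior mean is the precision-weighted average of μ₀ and x̄.
σ₀² = 8.54² = 72.9316, σ² = 3.05² = 9.3025. Prior precision 1/σ₀² = 1/72.9316; data precision n/σ² = 9/9.3025.
w = (n/σ²)/(1/σ₀² + n/σ²) = n·σ₀²/(σ² + n·σ₀²) = 9·72.9316/(9.3025 + 9·72.9316) = 656.3844/665.6869 = 0.9860.

0.9860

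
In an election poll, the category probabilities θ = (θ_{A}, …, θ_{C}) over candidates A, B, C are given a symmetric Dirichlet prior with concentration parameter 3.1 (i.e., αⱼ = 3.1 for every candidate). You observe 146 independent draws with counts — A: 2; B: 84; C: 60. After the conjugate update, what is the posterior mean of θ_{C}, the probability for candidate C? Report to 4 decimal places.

The Dirichlet prior is conjugate to the Multinomial likelihood: each posterior αⱼ = prior αⱼ + observed count nⱼ.
Posterior concentration: (5.1, 87.1, 63.1), total = 155.3.
E[θ_{C}|data] = α_{C}/Σα = 63.1/155.3 = 0.4063.

0.4063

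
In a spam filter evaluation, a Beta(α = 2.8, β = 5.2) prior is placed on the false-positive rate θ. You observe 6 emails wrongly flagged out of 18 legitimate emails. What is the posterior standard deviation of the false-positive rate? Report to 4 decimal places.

0.0911

The Beta prior is conjugate to a Binomial/Bernoulli likelihood; the update adds successes to α and failures to β.
Posterior: Beta(α+k, β+n−k) = Beta(2.8+6, 5.2+12) = Beta(8.8, 17.2).
Var = αβ/((α+β)²(α+β+1)) = 8.8·17.2/(26.0²·27.0) = 0.00829279; SD = √0.00829279 = 0.0911.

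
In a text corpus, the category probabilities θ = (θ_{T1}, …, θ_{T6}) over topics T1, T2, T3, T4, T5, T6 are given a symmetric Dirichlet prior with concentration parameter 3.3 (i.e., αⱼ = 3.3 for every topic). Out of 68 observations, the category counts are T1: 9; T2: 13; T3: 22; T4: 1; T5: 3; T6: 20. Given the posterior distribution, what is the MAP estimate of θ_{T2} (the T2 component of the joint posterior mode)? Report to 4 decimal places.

The Dirichlet prior is conjugate to the Multinomial likelihood: each posterior αⱼ = prior αⱼ + observed count nⱼ.
Posterior concentration: (12.3, 16.3, 25.3, 4.3, 6.3, 23.3), total = 87.8.
Joint mode component: (α_{T2}−1)/(Σα−K) = 15.3/81.8 = 0.1870.

0.1870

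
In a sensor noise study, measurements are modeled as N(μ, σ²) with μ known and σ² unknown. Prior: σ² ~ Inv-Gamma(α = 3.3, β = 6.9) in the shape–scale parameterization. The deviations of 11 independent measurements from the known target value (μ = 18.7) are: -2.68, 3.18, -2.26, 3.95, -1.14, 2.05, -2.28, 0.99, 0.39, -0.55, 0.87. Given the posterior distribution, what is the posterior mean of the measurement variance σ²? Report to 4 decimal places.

4.1472

With known mean μ and an Inverse-Gamma(α, β) prior on σ², the Normal likelihood is conjugate: posterior is Inv-Gamma(α + n/2, β + Σ(xᵢ−μ)²/2).
Σ(xᵢ−μ)² = (-2.68)² + (3.18)² + (-2.26)² + (3.95)² + (-1.14)² + (2.05)² + (-2.28)² + (0.99)² + (0.39)² + (-0.55)² + (0.87)² = 50.8970.
Posterior: Inv-Gamma(3.3 + 11/2, 6.9 + 50.8970/2) = Inv-Gamma(8.80, 32.34850).
E[σ²|data] = β/(α−1) = 32.34850/7.80 = 4.1472.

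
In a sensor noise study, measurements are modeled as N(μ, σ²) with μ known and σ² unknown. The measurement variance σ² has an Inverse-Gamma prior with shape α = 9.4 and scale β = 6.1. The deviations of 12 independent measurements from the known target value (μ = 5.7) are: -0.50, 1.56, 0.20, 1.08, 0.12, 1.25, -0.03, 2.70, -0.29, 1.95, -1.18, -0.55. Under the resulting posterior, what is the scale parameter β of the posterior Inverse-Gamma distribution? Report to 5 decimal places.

15.26965

With known mean μ and an Inverse-Gamma(α, β) prior on σ², the Normal likelihood is conjugate: posterior is Inv-Gamma(α + n/2, β + Σ(xᵢ−μ)²/2).
Σ(xᵢ−μ)² = (-0.50)² + (1.56)² + (0.20)² + (1.08)² + (0.12)² + (1.25)² + (-0.03)² + (2.70)² + (-0.29)² + (1.95)² + (-1.18)² + (-0.55)² = 18.3393.
Posterior: Inv-Gamma(9.4 + 12/2, 6.1 + 18.3393/2) = Inv-Gamma(15.40, 15.26965).
Posterior β = 15.26965.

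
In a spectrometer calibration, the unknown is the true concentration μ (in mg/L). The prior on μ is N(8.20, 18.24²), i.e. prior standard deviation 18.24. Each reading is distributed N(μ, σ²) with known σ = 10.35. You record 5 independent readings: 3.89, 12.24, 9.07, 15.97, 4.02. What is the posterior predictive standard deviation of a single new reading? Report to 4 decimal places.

11.2806

For Normal data with known variance σ², a Normal(μ₀, σ₀²) prior on μ is conjugate. Posterior precision = 1/σ₀² + n/σ²; posterior mean is the precision-weighted average of μ₀ and x̄.
σ₀² = 18.24² = 332.6976, σ² = 10.35² = 107.1225; σ² + n·σ₀² = 107.1225 + 5·332.6976 = 1770.6105.
Posterior precision = 1/σ₀² + n/σ² = 1/332.6976 + 5/107.1225 = (σ² + n·σ₀²)/(σ₀²σ²) = 1770.6105/(332.6976·107.1225); posterior variance σₙ² = σ₀²σ²/(σ² + n·σ₀²) = 332.6976·107.1225/1770.6105 = 20.128311.
Predictive variance for one new observation = σₙ² + σ² = 332.6976·107.1225/1770.6105 + 107.1225 = σ²·(σ₀² + 1770.6105)/1770.6105 = 107.1225·2103.3081/1770.6105 = 127.250811; SD = √(107.1225·2103.3081/1770.6105) = 11.2806.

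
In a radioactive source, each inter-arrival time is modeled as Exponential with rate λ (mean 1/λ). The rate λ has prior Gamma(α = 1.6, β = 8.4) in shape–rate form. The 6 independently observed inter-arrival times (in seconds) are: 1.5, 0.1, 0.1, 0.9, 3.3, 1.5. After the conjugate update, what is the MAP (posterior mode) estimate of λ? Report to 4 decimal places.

0.4177

With a Gamma(shape α, rate β) prior on the exponential rate λ, the posterior after n observations with total T = Σxᵢ is Gamma(α+n, β+T).
Sum of observations T = 7.4 seconds; n = 6.
Posterior: Gamma(1.6+6, 8.4+7.4) = Gamma(7.6, 15.8).
Mode = (α−1)/β = 0.4177.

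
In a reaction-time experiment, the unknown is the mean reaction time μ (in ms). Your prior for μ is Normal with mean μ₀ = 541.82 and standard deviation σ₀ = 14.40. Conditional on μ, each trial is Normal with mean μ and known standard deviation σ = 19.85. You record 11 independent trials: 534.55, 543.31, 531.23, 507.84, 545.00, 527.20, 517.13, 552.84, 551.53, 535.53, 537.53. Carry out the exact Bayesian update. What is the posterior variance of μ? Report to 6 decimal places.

30.543940

For Normal data with known variance σ², a Normal(μ₀, σ₀²) prior on μ is conjugate. Posterior precision = 1/σ₀² + n/σ²; posterior mean is the precision-weighted average of μ₀ and x̄.
σ₀² = 14.40² = 207.36, σ² = 19.85² = 394.0225; σ² + n·σ₀² = 394.0225 + 11·207.36 = 2674.9825.
Posterior precision = 1/σ₀² + n/σ² = 1/207.36 + 11/394.0225 = (σ² + n·σ₀²)/(σ₀²σ²) = 2674.9825/(207.36·394.0225); posterior variance σₙ² = σ₀²σ²/(σ² + n·σ₀²) = 207.36·394.0225/2674.9825 = 30.543940.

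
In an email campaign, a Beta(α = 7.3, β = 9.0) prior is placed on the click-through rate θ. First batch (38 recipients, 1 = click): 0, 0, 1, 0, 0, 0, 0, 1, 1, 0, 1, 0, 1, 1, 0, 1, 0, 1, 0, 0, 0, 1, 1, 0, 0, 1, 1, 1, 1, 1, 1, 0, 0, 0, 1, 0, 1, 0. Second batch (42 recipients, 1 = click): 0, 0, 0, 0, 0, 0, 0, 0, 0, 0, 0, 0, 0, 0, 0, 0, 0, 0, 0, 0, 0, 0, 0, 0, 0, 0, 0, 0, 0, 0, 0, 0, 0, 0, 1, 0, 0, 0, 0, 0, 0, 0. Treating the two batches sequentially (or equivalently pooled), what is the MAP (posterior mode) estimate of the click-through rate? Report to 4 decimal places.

The Beta prior is conjugate to a Binomial/Bernoulli likelihood; the update adds successes to α and failures to β.
After batch 1: Beta(7.3+18, 9.0+20) = Beta(25.3, 29.0).
After batch 2: Beta(25.3+1, 29.0+41) = Beta(26.3, 70.0).
Mode of Beta(a,b) for a,b>1 is (a−1)/(a+b−2) = 25.3/94.3 = 0.2683.

0.2683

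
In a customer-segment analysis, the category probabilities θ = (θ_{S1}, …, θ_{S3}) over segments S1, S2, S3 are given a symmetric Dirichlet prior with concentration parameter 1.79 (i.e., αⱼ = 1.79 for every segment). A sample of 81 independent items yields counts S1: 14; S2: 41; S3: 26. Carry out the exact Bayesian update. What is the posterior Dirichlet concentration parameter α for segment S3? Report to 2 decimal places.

The Dirichlet prior is conjugate to the Multinomial likelihood: each posterior αⱼ = prior αⱼ + observed count nⱼ.
Posterior concentration: (15.79, 42.79, 27.79), total = 86.37.
α_{S3} = 1.79 + 26 = 27.79.

27.79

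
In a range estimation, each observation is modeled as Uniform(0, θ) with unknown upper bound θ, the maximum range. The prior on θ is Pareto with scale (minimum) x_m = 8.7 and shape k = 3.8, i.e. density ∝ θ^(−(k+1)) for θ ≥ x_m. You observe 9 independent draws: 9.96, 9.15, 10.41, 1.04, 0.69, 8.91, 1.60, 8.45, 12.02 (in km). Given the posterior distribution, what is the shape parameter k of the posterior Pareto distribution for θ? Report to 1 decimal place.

A Pareto(scale x_m, shape k) prior on the upper bound θ of Uniform(0, θ) is conjugate: posterior is Pareto(max(x_m, max xᵢ), k + n).
Sample maximum = 12.02; prior scale x_m = 8.7 → posterior scale = max = 12.02.
Posterior shape = 3.8 + 9 = 12.8.
Posterior shape k = 12.8.

12.8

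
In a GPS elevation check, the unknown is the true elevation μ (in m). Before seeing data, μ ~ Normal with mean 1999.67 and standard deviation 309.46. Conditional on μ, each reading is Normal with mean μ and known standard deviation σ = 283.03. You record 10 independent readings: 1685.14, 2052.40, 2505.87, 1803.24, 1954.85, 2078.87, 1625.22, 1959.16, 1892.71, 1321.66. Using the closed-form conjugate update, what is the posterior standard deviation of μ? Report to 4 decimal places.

For Normal data with known variance σ², a Normal(μ₀, σ₀²) prior on μ is conjugate. Posterior precision = 1/σ₀² + n/σ²; posterior mean is the precision-weighted average of μ₀ and x̄.
σ₀² = 309.46² = 95765.4916, σ² = 283.03² = 80105.9809; σ² + n·σ₀² = 80105.9809 + 10·95765.4916 = 1037760.8969.
Posterior precision = 1/σ₀² + n/σ² = 1/95765.4916 + 10/80105.9809 = (σ² + n·σ₀²)/(σ₀²σ²) = 1037760.8969/(95765.4916·80105.9809); posterior variance σₙ² = σ₀²σ²/(σ² + n·σ₀²) = 95765.4916·80105.9809/1037760.8969 = 7392.250627.
Posterior SD = √σₙ² = √(95765.4916·80105.9809/1037760.8969) = 85.9782.

85.9782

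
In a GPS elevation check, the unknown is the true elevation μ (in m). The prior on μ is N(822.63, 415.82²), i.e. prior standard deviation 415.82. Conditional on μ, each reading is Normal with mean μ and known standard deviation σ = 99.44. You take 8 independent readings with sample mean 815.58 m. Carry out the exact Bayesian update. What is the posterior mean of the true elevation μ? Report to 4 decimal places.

815.6300

For Normal data with known variance σ², a Normal(μ₀, σ₀²) prior on μ is conjugate. Posterior precision = 1/σ₀² + n/σ²; posterior mean is the precision-weighted average of μ₀ and x̄.
n·x̄ = 8·815.58 = 6524.64.
σ₀² = 415.82² = 172906.2724, σ² = 99.44² = 9888.3136; σ² + n·σ₀² = 9888.3136 + 8·172906.2724 = 1393138.4928.
Posterior mean = (μ₀/σ₀² + n·x̄/σ²)/(1/σ₀² + n/σ²) = (σ²·μ₀ + σ₀²·n·x̄)/(σ² + n·σ₀²) = (9888.3136·822.63 + 172906.2724·6524.64)/1393138.4928 = 1136285604.568704/1393138.4928 = 815.6300.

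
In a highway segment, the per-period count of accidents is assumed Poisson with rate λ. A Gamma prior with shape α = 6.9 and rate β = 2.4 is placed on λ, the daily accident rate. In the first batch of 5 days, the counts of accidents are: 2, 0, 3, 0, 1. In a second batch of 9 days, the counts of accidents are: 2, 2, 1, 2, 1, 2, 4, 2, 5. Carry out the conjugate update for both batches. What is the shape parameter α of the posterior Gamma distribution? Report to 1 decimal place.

33.9

With a Gamma(shape α, rate β) prior, the Poisson likelihood is conjugate: the posterior is Gamma(α + ΣXᵢ, β + n).
Batch 1: sum of counts S = 6 over n = 5 days.
After batch 1: Gamma(α+S, β+n) = Gamma(6.9+6, 2.4+5) = Gamma(12.9, 7.4).
Batch 2: sum of counts S = 21 over n = 9 days.
After batch 2: Gamma(α+S, β+n) = Gamma(12.9+21, 7.4+9) = Gamma(33.9, 16.4).
Posterior α = 33.9.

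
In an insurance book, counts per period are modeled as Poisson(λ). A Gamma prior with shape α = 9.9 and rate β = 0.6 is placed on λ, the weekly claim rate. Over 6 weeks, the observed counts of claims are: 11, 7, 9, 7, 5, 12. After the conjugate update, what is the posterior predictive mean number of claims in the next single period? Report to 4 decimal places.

With a Gamma(shape α, rate β) prior, the Poisson likelihood is conjugate: the posterior is Gamma(α + ΣXᵢ, β + n).
Sum of counts S = 51 over n = 6 weeks.
Posterior: Gamma(α+S, β+n) = Gamma(9.9+51, 0.6+6) = Gamma(60.9, 6.6).
The predictive distribution for one future period is NegBinom with mean α/β = 9.2273.

9.2273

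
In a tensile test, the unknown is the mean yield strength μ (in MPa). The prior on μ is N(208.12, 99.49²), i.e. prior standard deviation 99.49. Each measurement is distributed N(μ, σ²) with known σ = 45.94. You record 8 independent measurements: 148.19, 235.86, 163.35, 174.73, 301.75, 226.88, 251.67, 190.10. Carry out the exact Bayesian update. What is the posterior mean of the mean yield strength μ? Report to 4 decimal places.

211.4768

For Normal data with known variance σ², a Normal(μ₀, σ₀²) prior on μ is conjugate. Posterior precision = 1/σ₀² + n/σ²; posterior mean is the precision-weighted average of μ₀ and x̄.
Σxᵢ = 148.19 + 235.86 + 163.35 + 174.73 + 301.75 + 226.88 + 251.67 + 190.10 = 1692.53, so n·x̄ = 1692.53.
σ₀² = 99.49² = 9898.2601, σ² = 45.94² = 2110.4836; σ² + n·σ₀² = 2110.4836 + 8·9898.2601 = 81296.5644.
Posterior mean = (μ₀/σ₀² + n·x̄/σ²)/(1/σ₀² + n/σ²) = (σ²·μ₀ + σ₀²·n·x̄)/(σ² + n·σ₀²) = (2110.4836·208.12 + 9898.2601·1692.53)/81296.5644 = 17192336.013885/81296.5644 = 211.4768.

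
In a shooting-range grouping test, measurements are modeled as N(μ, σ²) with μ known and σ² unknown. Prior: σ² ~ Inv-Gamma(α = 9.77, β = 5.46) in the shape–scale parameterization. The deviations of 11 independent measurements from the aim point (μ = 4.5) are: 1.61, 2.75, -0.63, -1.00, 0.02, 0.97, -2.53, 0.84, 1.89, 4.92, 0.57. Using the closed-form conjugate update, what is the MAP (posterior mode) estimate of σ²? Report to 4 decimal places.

1.8016

With known mean μ and an Inverse-Gamma(α, β) prior on σ², the Normal likelihood is conjugate: posterior is Inv-Gamma(α + n/2, β + Σ(xᵢ−μ)²/2).
Σ(xᵢ−μ)² = (1.61)² + (2.75)² + (-0.63)² + (-1.00)² + (0.02)² + (0.97)² + (-2.53)² + (0.84)² + (1.89)² + (4.92)² + (0.57)² = 47.7027.
Posterior: Inv-Gamma(9.77 + 11/2, 5.46 + 47.7027/2) = Inv-Gamma(15.27, 29.31135).
Mode = β/(α+1) = 29.31135/16.27 = 1.8016.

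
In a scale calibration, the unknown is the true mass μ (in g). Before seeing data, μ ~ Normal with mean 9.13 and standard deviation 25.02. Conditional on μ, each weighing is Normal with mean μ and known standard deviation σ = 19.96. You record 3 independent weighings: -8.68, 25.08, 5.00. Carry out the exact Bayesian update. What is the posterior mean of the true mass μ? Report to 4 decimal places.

7.4828

For Normal data with known variance σ², a Normal(μ₀, σ₀²) prior on μ is conjugate. Posterior precision = 1/σ₀² + n/σ²; posterior mean is the precision-weighted average of μ₀ and x̄.
Σxᵢ = (-8.68) + 25.08 + 5.00 = 21.4, so n·x̄ = 21.4.
σ₀² = 25.02² = 626.0004, σ² = 19.96² = 398.4016; σ² + n·σ₀² = 398.4016 + 3·626.0004 = 2276.4028.
Posterior mean = (μ₀/σ₀² + n·x̄/σ²)/(1/σ₀² + n/σ²) = (σ²·μ₀ + σ₀²·n·x̄)/(σ² + n·σ₀²) = (398.4016·9.13 + 626.0004·21.4)/2276.4028 = 17033.815168/2276.4028 = 7.4828.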